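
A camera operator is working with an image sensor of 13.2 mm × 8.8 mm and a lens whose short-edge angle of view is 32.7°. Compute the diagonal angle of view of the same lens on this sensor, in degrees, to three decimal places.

From the short-edge AOV: f = 8.8 / (2·tan(16.35°)) = 8.8 / 0.58674 ≈ 14.9982 mm.
Sensor diagonal = √(13.2² + 8.8²) = √251.6800 ≈ 15.8644 mm.
Diagonal AOV = 2·arctan(15.8644 / (2 × 14.9982)) = 2·arctan(0.52888) ≈ 55.7466°.

55.747°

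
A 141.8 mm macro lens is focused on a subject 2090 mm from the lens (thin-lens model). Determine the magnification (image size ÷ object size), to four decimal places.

0.0728×

Thin lens: 1/f = 1/dₒ + 1/dᵢ → 1/dᵢ = 1/141.8 − 1/2090 = 0.0065737 mm⁻¹, so dᵢ ≈ 152.1209 mm.
Magnification m = dᵢ/dₒ = 152.1209/2090 ≈ 0.07279.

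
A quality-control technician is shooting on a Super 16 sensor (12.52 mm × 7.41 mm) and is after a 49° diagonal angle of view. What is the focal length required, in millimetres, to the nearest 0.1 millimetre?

16.0 mm

Sensor diagonal = √(12.52² + 7.41²) = √211.6585 ≈ 14.5485 mm.
From α = 2·arctan(d/2f) we get f = d / (2·tan(α/2)).
With d = 14.5485 mm and α/2 = 24.5°, tan(α/2) ≈ 0.45573, so f ≈ 14.5485 / 0.91145 ≈ 15.9619 mm.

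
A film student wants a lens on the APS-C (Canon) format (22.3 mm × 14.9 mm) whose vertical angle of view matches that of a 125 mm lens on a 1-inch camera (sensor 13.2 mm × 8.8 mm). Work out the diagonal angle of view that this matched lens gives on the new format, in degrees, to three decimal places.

Equal vertical AOV ⇒ f₂ = f₁ · 14.9/8.8 = 125 × 1.69318 ≈ 211.6477 mm.
Sensor diagonal = √(22.3² + 14.9²) = √719.3000 ≈ 26.8198 mm.
Diagonal AOV on the new format = 2·arctan(26.8198 / (2 × 211.6477)) = 2·arctan(0.06336) ≈ 7.2508°.

7.251°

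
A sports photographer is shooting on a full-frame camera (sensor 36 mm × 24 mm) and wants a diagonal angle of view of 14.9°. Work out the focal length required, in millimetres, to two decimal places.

165.44 mm

Sensor diagonal = √(36² + 24²) = √1872.0000 ≈ 43.2666 mm.
From α = 2·arctan(d/2f) we get f = d / (2·tan(α/2)).
With d = 43.2666 mm and α/2 = 7.45°, tan(α/2) ≈ 0.13076, so f ≈ 43.2666 / 0.26153 ≈ 165.4368 mm.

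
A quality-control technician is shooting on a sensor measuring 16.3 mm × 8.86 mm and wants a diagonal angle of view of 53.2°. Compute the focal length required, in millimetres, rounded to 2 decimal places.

18.52 mm

Sensor diagonal = √(16.3² + 8.86²) = √344.1896 ≈ 18.5523 mm.
From α = 2·arctan(d/2f) we get f = d / (2·tan(α/2)).
With d = 18.5523 mm and α/2 = 26.6°, tan(α/2) ≈ 0.50076, so f ≈ 18.5523 / 1.00153 ≈ 18.5241 mm.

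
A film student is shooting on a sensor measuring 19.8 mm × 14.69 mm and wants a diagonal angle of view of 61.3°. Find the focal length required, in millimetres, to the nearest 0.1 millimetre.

20.8 mm

Sensor diagonal = √(19.8² + 14.69²) = √607.8361 ≈ 24.6543 mm.
From α = 2·arctan(d/2f) we get f = d / (2·tan(α/2)).
With d = 24.6543 mm and α/2 = 30.65°, tan(α/2) ≈ 0.59258, so f ≈ 24.6543 / 1.18515 ≈ 20.8026 mm.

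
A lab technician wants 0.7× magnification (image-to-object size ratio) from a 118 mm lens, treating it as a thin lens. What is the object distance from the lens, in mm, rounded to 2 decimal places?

286.57 mm

With m = dᵢ/dₒ and 1/f = 1/dₒ + 1/dᵢ, substituting dᵢ = m·dₒ gives 1/f = (1 + 1/m)/dₒ, hence dₒ = f·(1 + 1/m).
dₒ = 118 × (1 + 1/0.7) = 118 × 2.42857 ≈ 286.571 mm.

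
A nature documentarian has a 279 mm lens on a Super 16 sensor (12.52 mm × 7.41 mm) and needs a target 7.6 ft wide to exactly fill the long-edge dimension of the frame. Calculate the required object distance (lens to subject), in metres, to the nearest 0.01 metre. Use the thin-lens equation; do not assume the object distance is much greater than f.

W: 7.6 ft × 304.8 mm/ft = 2316.48 mm.
Magnification m = w/W = dᵢ/dₒ; combined with 1/f = 1/dₒ + 1/dᵢ this gives dₒ = f·(1 + W/w).
dₒ = 279 mm × (1 + 2316.48/12.52) = 279 × 186.0224 ≈ 51900.238 mm = 51.9002 m.

51.90 m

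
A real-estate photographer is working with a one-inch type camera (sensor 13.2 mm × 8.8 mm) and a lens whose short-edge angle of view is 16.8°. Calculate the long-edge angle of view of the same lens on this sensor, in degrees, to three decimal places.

From the short-edge AOV: f = 8.8 / (2·tan(8.4°)) = 8.8 / 0.29533 ≈ 29.7967 mm.
Long-edge AOV = 2·arctan(13.2 / (2 × 29.7967)) = 2·arctan(0.22150) ≈ 24.9788°.

24.979°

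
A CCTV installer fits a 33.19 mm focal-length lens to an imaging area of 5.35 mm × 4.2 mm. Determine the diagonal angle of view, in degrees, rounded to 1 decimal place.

11.7°

Sensor diagonal = √(5.35² + 4.2²) = √46.2625 ≈ 6.8017 mm.
Angle of view α = 2·arctan(d/2f) with d = 6.8017 mm and f = 33.19 mm.
d/2f = 0.10247; arctan(0.10247) ≈ 5.8504°, so α ≈ 11.7008°.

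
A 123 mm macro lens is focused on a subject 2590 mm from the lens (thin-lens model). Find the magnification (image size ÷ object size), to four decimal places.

Thin lens: 1/f = 1/dₒ + 1/dᵢ → 1/dᵢ = 1/123 − 1/2590 = 0.0077440 mm⁻¹, so dᵢ ≈ 129.1325 mm.
Magnification m = dᵢ/dₒ = 129.1325/2590 ≈ 0.04986.

0.0499×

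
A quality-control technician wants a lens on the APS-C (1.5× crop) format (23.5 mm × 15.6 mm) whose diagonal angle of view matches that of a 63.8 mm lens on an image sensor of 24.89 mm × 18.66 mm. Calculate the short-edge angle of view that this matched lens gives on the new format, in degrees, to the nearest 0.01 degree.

Sensor diagonal = √(24.89² + 18.66²) = √967.7077 ≈ 31.1080 mm.
Sensor diagonal = √(23.5² + 15.6²) = √795.6100 ≈ 28.2066 mm.
Equal diagonal AOV ⇒ f₂ = f₁ · 28.2066/31.1080 = 63.8 × 0.90673 ≈ 57.8494 mm.
Short-edge AOV on the new format = 2·arctan(15.6 / (2 × 57.8494)) = 2·arctan(0.13483) ≈ 15.3581°.

15.36°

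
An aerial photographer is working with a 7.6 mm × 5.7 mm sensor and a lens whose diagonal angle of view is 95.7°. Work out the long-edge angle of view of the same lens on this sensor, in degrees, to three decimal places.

82.942°

Sensor diagonal = √(7.6² + 5.7²) = √90.2500 ≈ 9.5000 mm.
From the diagonal AOV: f = 9.5000 / (2·tan(47.85°)) = 9.5000 / 2.20956 ≈ 4.2995 mm.
Long-edge AOV = 2·arctan(7.6 / (2 × 4.2995)) = 2·arctan(0.88383) ≈ 82.9422°.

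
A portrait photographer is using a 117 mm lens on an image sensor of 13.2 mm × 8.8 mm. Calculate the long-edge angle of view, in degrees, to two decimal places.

Angle of view α = 2·arctan(w/2f) with w = 13.2 mm and f = 117 mm.
w/2f = 0.05641; arctan(0.05641) ≈ 3.2286°, so α ≈ 6.4573°.

6.46°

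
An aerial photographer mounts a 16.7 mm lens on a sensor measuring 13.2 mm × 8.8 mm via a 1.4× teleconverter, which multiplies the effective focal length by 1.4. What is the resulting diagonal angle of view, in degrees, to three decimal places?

Effective focal length f = 16.7 × 1.4 = 23.38 mm.
Sensor diagonal = √(13.2² + 8.8²) = √251.6800 ≈ 15.8644 mm.
α = 2·arctan(15.864 / (2 × 23.38)) = 2·arctan(0.33927) ≈ 37.4814°.

37.481°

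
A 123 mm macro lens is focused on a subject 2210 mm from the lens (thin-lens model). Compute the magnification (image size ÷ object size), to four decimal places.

0.0589×

Thin lens: 1/f = 1/dₒ + 1/dᵢ → 1/dᵢ = 1/123 − 1/2210 = 0.0076776 mm⁻¹, so dᵢ ≈ 130.2492 mm.
Magnification m = dᵢ/dₒ = 130.2492/2210 ≈ 0.05894.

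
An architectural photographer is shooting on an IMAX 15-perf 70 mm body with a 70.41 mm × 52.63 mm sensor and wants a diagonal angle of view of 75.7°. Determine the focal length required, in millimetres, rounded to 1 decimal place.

56.6 mm

Sensor diagonal = √(70.41² + 52.63²) = √7727.4850 ≈ 87.9061 mm.
From α = 2·arctan(d/2f) we get f = d / (2·tan(α/2)).
With d = 87.9061 mm and α/2 = 37.85°, tan(α/2) ≈ 0.77708, so f ≈ 87.9061 / 1.55416 ≈ 56.5619 mm.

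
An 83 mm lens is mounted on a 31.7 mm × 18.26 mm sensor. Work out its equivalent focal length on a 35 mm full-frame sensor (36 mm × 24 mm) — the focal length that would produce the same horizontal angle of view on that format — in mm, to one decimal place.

Equal angle of view means equal width/f ratio, so f₂ = f₁ · (width₂/width₁) = 83 × 36/31.7.
f₂ = 83 × 1.13565 ≈ 94.259 mm.

94.3 mm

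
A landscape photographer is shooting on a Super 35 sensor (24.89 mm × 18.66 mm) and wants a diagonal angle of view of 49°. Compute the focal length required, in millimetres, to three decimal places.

34.130 mm

Sensor diagonal = √(24.89² + 18.66²) = √967.7077 ≈ 31.1080 mm.
From α = 2·arctan(d/2f) we get f = d / (2·tan(α/2)).
With d = 31.1080 mm and α/2 = 24.5°, tan(α/2) ≈ 0.45573, so f ≈ 31.1080 / 0.91145 ≈ 34.1301 mm.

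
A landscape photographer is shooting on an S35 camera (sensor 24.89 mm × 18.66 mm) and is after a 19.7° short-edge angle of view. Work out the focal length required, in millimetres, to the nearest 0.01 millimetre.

53.74 mm

From α = 2·arctan(h/2f) we get f = h / (2·tan(α/2)).
With h = 18.66 mm and α/2 = 9.85°, tan(α/2) ≈ 0.17363, so f ≈ 18.66 / 0.34726 ≈ 53.7353 mm.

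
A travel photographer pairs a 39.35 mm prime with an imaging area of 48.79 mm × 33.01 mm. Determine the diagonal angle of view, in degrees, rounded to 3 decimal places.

Sensor diagonal = √(48.79² + 33.01²) = √3470.1242 ≈ 58.9078 mm.
Angle of view α = 2·arctan(d/2f) with d = 58.9078 mm and f = 39.35 mm.
d/2f = 0.74851; arctan(0.74851) ≈ 36.8152°, so α ≈ 73.6305°.

73.630°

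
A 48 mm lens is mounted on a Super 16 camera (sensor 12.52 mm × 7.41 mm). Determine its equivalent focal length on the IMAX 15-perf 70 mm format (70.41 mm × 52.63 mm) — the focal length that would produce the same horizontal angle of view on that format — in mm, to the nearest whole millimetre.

Equal angle of view means equal width/f ratio, so f₂ = f₁ · (width₂/width₁) = 48 × 70.41/12.52.
f₂ = 48 × 5.62380 ≈ 269.942 mm.

270 mm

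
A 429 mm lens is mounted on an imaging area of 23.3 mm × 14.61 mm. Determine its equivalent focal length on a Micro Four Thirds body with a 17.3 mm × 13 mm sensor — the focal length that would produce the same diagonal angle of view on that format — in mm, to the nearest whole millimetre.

Sensor diagonal = √(23.3² + 14.61²) = √756.3421 ≈ 27.5017 mm.
Sensor diagonal = √(17.3² + 13²) = √468.2900 ≈ 21.6400 mm.
Equal angle of view means equal diagonal/f ratio, so f₂ = f₁ · (diagonal₂/diagonal₁) = 429 × 21.6400/27.5017.
f₂ = 429 × 0.78686 ≈ 337.564 mm.

338 mm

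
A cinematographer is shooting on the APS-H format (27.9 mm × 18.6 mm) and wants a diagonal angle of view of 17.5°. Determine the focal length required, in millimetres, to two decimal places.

108.93 mm

Sensor diagonal = √(27.9² + 18.6²) = √1124.3700 ≈ 33.5316 mm.
From α = 2·arctan(d/2f) we get f = d / (2·tan(α/2)).
With d = 33.5316 mm and α/2 = 8.75°, tan(α/2) ≈ 0.15391, so f ≈ 33.5316 / 0.30783 ≈ 108.9292 mm.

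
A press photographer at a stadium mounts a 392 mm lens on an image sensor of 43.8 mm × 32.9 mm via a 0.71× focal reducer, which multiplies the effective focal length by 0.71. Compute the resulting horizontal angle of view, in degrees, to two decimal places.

Effective focal length f = 392 × 0.71 = 278.32 mm.
α = 2·arctan(43.8 / (2 × 278.32)) = 2·arctan(0.07869) ≈ 8.9983°.

9.00°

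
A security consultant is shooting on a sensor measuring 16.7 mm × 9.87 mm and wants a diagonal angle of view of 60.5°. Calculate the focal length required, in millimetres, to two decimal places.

Sensor diagonal = √(16.7² + 9.87²) = √376.3069 ≈ 19.3986 mm.
From α = 2·arctan(d/2f) we get f = d / (2·tan(α/2)).
With d = 19.3986 mm and α/2 = 30.25°, tan(α/2) ≈ 0.58318, so f ≈ 19.3986 / 1.16637 ≈ 16.6317 mm.

16.63 mm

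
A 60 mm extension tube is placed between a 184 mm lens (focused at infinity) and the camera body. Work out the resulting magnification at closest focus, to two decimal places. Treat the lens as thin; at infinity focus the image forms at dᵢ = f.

0.33×

The tube moves the image plane from f to f + e, so dᵢ = 184 + 60 = 244 mm. Focus is achieved when 1/f = 1/dₒ + 1/dᵢ, giving dₒ = 1/(1/f − 1/(f+e)).
Magnification m = dᵢ/dₒ = (f+e)·(1/f − 1/(f+e)) = e/f = 60/184 ≈ 0.3261.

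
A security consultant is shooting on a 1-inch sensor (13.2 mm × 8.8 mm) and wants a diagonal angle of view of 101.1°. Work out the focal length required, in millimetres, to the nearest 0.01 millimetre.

6.53 mm

Sensor diagonal = √(13.2² + 8.8²) = √251.6800 ≈ 15.8644 mm.
From α = 2·arctan(d/2f) we get f = d / (2·tan(α/2)).
With d = 15.8644 mm and α/2 = 50.55°, tan(α/2) ≈ 1.21526, so f ≈ 15.8644 / 2.43051 ≈ 6.5272 mm.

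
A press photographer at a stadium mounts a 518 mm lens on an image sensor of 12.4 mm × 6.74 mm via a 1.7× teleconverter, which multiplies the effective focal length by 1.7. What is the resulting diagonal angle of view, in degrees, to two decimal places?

Effective focal length f = 518 × 1.7 = 880.6 mm.
Sensor diagonal = √(12.4² + 6.74²) = √199.1876 ≈ 14.1134 mm.
α = 2·arctan(14.113 / (2 × 880.6)) = 2·arctan(0.00801) ≈ 0.9183°.

0.92°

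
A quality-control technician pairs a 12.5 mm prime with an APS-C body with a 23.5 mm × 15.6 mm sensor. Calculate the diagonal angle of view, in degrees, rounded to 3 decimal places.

Sensor diagonal = √(23.5² + 15.6²) = √795.6100 ≈ 28.2066 mm.
Angle of view α = 2·arctan(d/2f) with d = 28.2066 mm and f = 12.5 mm.
d/2f = 1.12826; arctan(1.12826) ≈ 48.4488°, so α ≈ 96.8977°.

96.898°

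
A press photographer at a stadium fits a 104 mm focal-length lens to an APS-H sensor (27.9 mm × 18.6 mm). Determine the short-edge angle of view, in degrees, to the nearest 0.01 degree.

Angle of view α = 2·arctan(h/2f) with h = 18.6 mm and f = 104 mm.
h/2f = 0.08942; arctan(0.08942) ≈ 5.1100°, so α ≈ 10.2199°.

10.22°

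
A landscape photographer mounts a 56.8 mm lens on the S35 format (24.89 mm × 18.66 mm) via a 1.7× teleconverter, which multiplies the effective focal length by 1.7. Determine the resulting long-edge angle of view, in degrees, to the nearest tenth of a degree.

Effective focal length f = 56.8 × 1.7 = 96.56 mm.
α = 2·arctan(24.89 / (2 × 96.56)) = 2·arctan(0.12888) ≈ 14.6880°.

14.7°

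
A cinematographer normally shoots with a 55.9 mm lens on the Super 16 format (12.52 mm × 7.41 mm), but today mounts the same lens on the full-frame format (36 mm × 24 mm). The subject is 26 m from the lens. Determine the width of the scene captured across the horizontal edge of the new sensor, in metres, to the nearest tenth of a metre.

The focal length stays 55.9 mm; the relevant sensor dimension is now w = 36 mm. Object distance dₒ = 26 m = 26000 mm.
Thin-lens field width W = w·(dₒ − f)/f = 36 × (26000 − 55.9)/55.9 ≈ 16708.186 mm = 16.7082 m.

16.7 m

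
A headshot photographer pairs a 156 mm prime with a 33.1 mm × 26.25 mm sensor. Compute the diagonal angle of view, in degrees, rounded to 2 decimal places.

15.42°

Sensor diagonal = √(33.1² + 26.25²) = √1784.6725 ≈ 42.2454 mm.
Angle of view α = 2·arctan(d/2f) with d = 42.2454 mm and f = 156 mm.
d/2f = 0.13540; arctan(0.13540) ≈ 7.7111°, so α ≈ 15.4221°.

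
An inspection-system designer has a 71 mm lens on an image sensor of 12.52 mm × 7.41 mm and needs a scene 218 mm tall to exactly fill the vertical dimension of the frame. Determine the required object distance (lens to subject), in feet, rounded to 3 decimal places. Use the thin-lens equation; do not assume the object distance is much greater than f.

Magnification m = h/W = dᵢ/dₒ; combined with 1/f = 1/dₒ + 1/dᵢ this gives dₒ = f·(1 + W/h).
dₒ = 71 mm × (1 + 218/7.41) = 71 × 30.4197 ≈ 2159.799 mm = 2159.799/304.8 ft = 7.08595 ft.

7.086 ft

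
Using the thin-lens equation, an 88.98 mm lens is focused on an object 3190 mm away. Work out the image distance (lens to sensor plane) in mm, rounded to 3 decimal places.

91.533 mm

1/dᵢ = 1/f − 1/dₒ = 1/88.98 − 1/3190 = 0.0109250 mm⁻¹.
dᵢ = 1/0.0109250 ≈ 91.5332 mm.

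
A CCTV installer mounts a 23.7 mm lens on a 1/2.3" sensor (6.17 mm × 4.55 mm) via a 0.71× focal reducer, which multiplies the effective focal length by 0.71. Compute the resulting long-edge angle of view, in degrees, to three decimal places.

20.778°

Effective focal length f = 23.7 × 0.71 = 16.827 mm.
α = 2·arctan(6.17 / (2 × 16.827)) = 2·arctan(0.18334) ≈ 20.7780°.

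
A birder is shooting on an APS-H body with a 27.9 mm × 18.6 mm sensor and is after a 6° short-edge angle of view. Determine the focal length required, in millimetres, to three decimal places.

177.455 mm

From α = 2·arctan(h/2f) we get f = h / (2·tan(α/2)).
With h = 18.6 mm and α/2 = 3°, tan(α/2) ≈ 0.05241, so f ≈ 18.6 / 0.10482 ≈ 177.4546 mm.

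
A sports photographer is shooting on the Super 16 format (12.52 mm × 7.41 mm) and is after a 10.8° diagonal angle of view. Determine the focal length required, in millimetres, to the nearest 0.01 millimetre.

Sensor diagonal = √(12.52² + 7.41²) = √211.6585 ≈ 14.5485 mm.
From α = 2·arctan(d/2f) we get f = d / (2·tan(α/2)).
With d = 14.5485 mm and α/2 = 5.4°, tan(α/2) ≈ 0.09453, so f ≈ 14.5485 / 0.18906 ≈ 76.9535 mm.

76.95 mm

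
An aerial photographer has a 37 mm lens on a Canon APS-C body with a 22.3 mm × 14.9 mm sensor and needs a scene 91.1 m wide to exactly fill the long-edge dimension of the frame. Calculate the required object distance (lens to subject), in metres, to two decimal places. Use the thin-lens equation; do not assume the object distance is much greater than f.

151.19 m

W: 91.1 m = 91100 mm.
Magnification m = w/W = dᵢ/dₒ; combined with 1/f = 1/dₒ + 1/dᵢ this gives dₒ = f·(1 + W/w).
dₒ = 37 mm × (1 + 91100/22.3) = 37 × 4086.2018 ≈ 151189.466 mm = 151.189 m.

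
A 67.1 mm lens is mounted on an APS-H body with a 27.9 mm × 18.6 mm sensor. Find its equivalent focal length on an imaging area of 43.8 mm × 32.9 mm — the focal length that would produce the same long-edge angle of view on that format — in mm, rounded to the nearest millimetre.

Equal angle of view means equal width/f ratio, so f₂ = f₁ · (width₂/width₁) = 67.1 × 43.8/27.9.
f₂ = 67.1 × 1.56989 ≈ 105.340 mm.

105 mm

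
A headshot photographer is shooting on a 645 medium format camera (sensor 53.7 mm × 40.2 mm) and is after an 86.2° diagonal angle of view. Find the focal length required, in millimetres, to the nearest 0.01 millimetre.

35.84 mm

Sensor diagonal = √(53.7² + 40.2²) = √4499.7300 ≈ 67.0800 mm.
From α = 2·arctan(d/2f) we get f = d / (2·tan(α/2)).
With d = 67.0800 mm and α/2 = 43.1°, tan(α/2) ≈ 0.93578, so f ≈ 67.0800 / 1.87157 ≈ 35.8416 mm.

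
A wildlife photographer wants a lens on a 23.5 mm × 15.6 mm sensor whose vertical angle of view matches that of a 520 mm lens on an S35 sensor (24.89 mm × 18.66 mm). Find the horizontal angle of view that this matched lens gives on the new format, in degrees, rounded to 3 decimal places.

3.096°

Equal vertical AOV ⇒ f₂ = f₁ · 15.6/18.66 = 520 × 0.83601 ≈ 434.7267 mm.
Horizontal AOV on the new format = 2·arctan(23.5 / (2 × 434.7267)) = 2·arctan(0.02703) ≈ 3.0965°.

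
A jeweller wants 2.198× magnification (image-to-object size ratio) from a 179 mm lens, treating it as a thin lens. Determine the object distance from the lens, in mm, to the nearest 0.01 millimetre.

With m = dᵢ/dₒ and 1/f = 1/dₒ + 1/dᵢ, substituting dᵢ = m·dₒ gives 1/f = (1 + 1/m)/dₒ, hence dₒ = f·(1 + 1/m).
dₒ = 179 × (1 + 1/2.198) = 179 × 1.45496 ≈ 260.438 mm.

260.44 mm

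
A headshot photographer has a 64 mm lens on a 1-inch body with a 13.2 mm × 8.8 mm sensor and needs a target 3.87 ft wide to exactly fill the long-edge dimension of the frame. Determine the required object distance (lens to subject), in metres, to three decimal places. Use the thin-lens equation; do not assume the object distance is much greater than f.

W: 3.87 ft × 304.8 mm/ft = 1179.58 mm.
Magnification m = w/W = dᵢ/dₒ; combined with 1/f = 1/dₒ + 1/dᵢ this gives dₒ = f·(1 + W/w).
dₒ = 64 mm × (1 + 1179.58/13.2) = 64 × 90.3618 ≈ 5783.156 mm = 5.78316 m.

5.783 m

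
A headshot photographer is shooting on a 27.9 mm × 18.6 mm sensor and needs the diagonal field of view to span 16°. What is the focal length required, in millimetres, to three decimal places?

Sensor diagonal = √(27.9² + 18.6²) = √1124.3700 ≈ 33.5316 mm.
From α = 2·arctan(d/2f) we get f = d / (2·tan(α/2)).
With d = 33.5316 mm and α/2 = 8°, tan(α/2) ≈ 0.14054, so f ≈ 33.5316 / 0.28108 ≈ 119.2950 mm.

119.295 mm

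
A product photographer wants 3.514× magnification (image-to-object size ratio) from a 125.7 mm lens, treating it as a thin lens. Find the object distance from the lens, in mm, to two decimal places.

161.47 mm

With m = dᵢ/dₒ and 1/f = 1/dₒ + 1/dᵢ, substituting dᵢ = m·dₒ gives 1/f = (1 + 1/m)/dₒ, hence dₒ = f·(1 + 1/m).
dₒ = 125.7 × (1 + 1/3.514) = 125.7 × 1.28458 ≈ 161.471 mm.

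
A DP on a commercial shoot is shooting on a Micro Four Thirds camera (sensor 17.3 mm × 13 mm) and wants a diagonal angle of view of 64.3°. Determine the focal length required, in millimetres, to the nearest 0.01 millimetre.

Sensor diagonal = √(17.3² + 13²) = √468.2900 ≈ 21.6400 mm.
From α = 2·arctan(d/2f) we get f = d / (2·tan(α/2)).
With d = 21.6400 mm and α/2 = 32.15°, tan(α/2) ≈ 0.62852, so f ≈ 21.6400 / 1.25703 ≈ 17.2152 mm.

17.22 mm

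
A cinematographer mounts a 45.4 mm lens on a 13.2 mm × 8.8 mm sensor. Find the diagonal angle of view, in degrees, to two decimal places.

19.82°

Sensor diagonal = √(13.2² + 8.8²) = √251.6800 ≈ 15.8644 mm.
Angle of view α = 2·arctan(d/2f) with d = 15.8644 mm and f = 45.4 mm.
d/2f = 0.17472; arctan(0.17472) ≈ 9.9106°, so α ≈ 19.8212°.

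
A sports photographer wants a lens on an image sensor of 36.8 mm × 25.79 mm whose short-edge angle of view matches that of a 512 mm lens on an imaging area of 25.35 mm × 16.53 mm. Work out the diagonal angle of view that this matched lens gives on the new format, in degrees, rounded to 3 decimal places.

3.222°

Equal short-edge AOV ⇒ f₂ = f₁ · 25.79/16.53 = 512 × 1.56019 ≈ 798.8191 mm.
Sensor diagonal = √(36.8² + 25.79²) = √2019.3641 ≈ 44.9373 mm.
Diagonal AOV on the new format = 2·arctan(44.9373 / (2 × 798.8191)) = 2·arctan(0.02813) ≈ 3.2223°.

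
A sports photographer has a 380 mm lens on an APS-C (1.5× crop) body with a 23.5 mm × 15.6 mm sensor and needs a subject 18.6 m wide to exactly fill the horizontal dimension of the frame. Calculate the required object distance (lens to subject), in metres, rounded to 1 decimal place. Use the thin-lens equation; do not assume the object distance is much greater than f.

301.1 m

W: 18.6 m = 18600 mm.
Magnification m = w/W = dᵢ/dₒ; combined with 1/f = 1/dₒ + 1/dᵢ this gives dₒ = f·(1 + W/w).
dₒ = 380 mm × (1 + 18600/23.5) = 380 × 792.4894 ≈ 301145.957 mm = 301.146 m.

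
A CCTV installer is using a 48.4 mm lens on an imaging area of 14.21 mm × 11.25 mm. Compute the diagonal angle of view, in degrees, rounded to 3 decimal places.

Sensor diagonal = √(14.21² + 11.25²) = √328.4866 ≈ 18.1242 mm.
Angle of view α = 2·arctan(d/2f) with d = 18.1242 mm and f = 48.4 mm.
d/2f = 0.18723; arctan(0.18723) ≈ 10.6049°, so α ≈ 21.2098°.

21.210°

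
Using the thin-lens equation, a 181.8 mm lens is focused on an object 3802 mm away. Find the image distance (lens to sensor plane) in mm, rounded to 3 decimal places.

1/dᵢ = 1/f − 1/dₒ = 1/181.8 − 1/3802 = 0.0052375 mm⁻¹.
dᵢ = 1/0.0052375 ≈ 190.9297 mm.

190.930 mm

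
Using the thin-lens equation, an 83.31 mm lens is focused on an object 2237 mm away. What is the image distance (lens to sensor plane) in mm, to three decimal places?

86.533 mm

1/dᵢ = 1/f − 1/dₒ = 1/83.31 − 1/2237 = 0.0115563 mm⁻¹.
dᵢ = 1/0.0115563 ≈ 86.5326 mm.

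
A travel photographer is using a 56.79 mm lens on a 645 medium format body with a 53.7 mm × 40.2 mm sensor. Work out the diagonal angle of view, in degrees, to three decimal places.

Sensor diagonal = √(53.7² + 40.2²) = √4499.7300 ≈ 67.0800 mm.
Angle of view α = 2·arctan(d/2f) with d = 67.0800 mm and f = 56.79 mm.
d/2f = 0.59060; arctan(0.59060) ≈ 30.5660°, so α ≈ 61.1320°.

61.132°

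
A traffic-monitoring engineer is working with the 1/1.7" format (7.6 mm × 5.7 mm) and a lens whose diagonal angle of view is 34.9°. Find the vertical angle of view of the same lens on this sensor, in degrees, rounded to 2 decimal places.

21.36°

Sensor diagonal = √(7.6² + 5.7²) = √90.2500 ≈ 9.5000 mm.
From the diagonal AOV: f = 9.5000 / (2·tan(17.45°)) = 9.5000 / 0.62868 ≈ 15.1110 mm.
Vertical AOV = 2·arctan(5.7 / (2 × 15.1110)) = 2·arctan(0.18860) ≈ 21.3615°.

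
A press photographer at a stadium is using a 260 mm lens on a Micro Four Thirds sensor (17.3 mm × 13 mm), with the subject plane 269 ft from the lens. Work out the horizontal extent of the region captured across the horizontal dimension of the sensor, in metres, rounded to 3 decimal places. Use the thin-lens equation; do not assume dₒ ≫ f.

5.438 m

dₒ: 269 ft × 304.8 mm/ft = 81991.20 mm.
Similar triangles through the lens centre give W/dₒ = w/dᵢ; with 1/f = 1/dₒ + 1/dᵢ this gives W = w·(dₒ − f)/f.
W = 17.3 mm × (81991.2 − 260) / 260 = 17.3 × 314.3508 ≈ 5438.268 mm = 5.43827 m.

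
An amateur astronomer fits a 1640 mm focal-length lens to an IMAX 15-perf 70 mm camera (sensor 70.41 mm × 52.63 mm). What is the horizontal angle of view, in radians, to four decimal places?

Angle of view α = 2·arctan(w/2f) with w = 70.41 mm and f = 1640 mm.
w/2f = 0.02147; arctan(0.02147) ≈ 0.0215 rad, so α ≈ 0.0429 rad.

0.0429 rad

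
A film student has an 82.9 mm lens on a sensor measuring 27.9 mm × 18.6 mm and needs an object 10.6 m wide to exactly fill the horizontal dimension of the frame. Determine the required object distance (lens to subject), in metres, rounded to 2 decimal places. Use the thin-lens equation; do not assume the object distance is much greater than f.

31.58 m

W: 10.6 m = 10600 mm.
Magnification m = w/W = dᵢ/dₒ; combined with 1/f = 1/dₒ + 1/dᵢ this gives dₒ = f·(1 + W/w).
dₒ = 82.9 mm × (1 + 10600/27.9) = 82.9 × 380.9283 ≈ 31578.957 mm = 31.579 m.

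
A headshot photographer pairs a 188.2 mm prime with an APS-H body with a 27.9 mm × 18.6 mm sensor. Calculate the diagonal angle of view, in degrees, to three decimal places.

10.182°

Sensor diagonal = √(27.9² + 18.6²) = √1124.3700 ≈ 33.5316 mm.
Angle of view α = 2·arctan(d/2f) with d = 33.5316 mm and f = 188.2 mm.
d/2f = 0.08909; arctan(0.08909) ≈ 5.0908°, so α ≈ 10.1815°.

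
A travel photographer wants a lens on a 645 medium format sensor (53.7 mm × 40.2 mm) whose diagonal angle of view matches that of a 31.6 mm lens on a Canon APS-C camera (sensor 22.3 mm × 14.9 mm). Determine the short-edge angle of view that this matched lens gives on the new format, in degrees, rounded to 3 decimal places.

28.537°

Sensor diagonal = √(22.3² + 14.9²) = √719.3000 ≈ 26.8198 mm.
Sensor diagonal = √(53.7² + 40.2²) = √4499.7300 ≈ 67.0800 mm.
Equal diagonal AOV ⇒ f₂ = f₁ · 67.0800/26.8198 = 31.6 × 2.50114 ≈ 79.0361 mm.
Short-edge AOV on the new format = 2·arctan(40.2 / (2 × 79.0361)) = 2·arctan(0.25431) ≈ 28.5373°.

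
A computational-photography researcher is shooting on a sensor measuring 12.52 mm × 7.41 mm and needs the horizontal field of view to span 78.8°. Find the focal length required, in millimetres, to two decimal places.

7.62 mm

From α = 2·arctan(w/2f) we get f = w / (2·tan(α/2)).
With w = 12.52 mm and α/2 = 39.4°, tan(α/2) ≈ 0.82141, so f ≈ 12.52 / 1.64282 ≈ 7.6210 mm.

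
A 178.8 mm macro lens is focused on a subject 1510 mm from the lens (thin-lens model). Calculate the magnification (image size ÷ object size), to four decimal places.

Thin lens: 1/f = 1/dₒ + 1/dᵢ → 1/dᵢ = 1/178.8 − 1/1510 = 0.0049306 mm⁻¹, so dᵢ ≈ 202.8155 mm.
Magnification m = dᵢ/dₒ = 202.8155/1510 ≈ 0.13431.

0.1343×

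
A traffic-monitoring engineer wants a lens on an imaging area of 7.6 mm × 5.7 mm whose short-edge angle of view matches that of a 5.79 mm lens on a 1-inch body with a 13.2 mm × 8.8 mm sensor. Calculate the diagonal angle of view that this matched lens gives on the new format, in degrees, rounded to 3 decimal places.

Equal short-edge AOV ⇒ f₂ = f₁ · 5.7/8.8 = 5.79 × 0.64773 ≈ 3.7503 mm.
Sensor diagonal = √(7.6² + 5.7²) = √90.2500 ≈ 9.5000 mm.
Diagonal AOV on the new format = 2·arctan(9.5000 / (2 × 3.7503)) = 2·arctan(1.26655) ≈ 103.4146°.

103.415°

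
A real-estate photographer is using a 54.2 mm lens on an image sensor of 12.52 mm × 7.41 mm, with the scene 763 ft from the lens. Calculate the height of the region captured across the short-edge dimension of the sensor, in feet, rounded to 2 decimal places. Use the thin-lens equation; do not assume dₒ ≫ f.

104.29 ft

dₒ: 763 ft × 304.8 mm/ft = 232562.39 mm.
Similar triangles through the lens centre give W/dₒ = h/dᵢ; with 1/f = 1/dₒ + 1/dᵢ this gives W = h·(dₒ − f)/f.
W = 7.41 mm × (232562 − 54.2) / 54.2 = 7.41 × 4289.8191 ≈ 31787.559 mm = 31787.559/304.8 ft = 104.29 ft.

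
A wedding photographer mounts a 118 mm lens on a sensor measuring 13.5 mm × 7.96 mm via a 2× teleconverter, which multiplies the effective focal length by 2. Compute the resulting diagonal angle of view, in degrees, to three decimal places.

3.803°

Effective focal length f = 118 × 2 = 236 mm.
Sensor diagonal = √(13.5² + 7.96²) = √245.6116 ≈ 15.6720 mm.
α = 2·arctan(15.672 / (2 × 236)) = 2·arctan(0.03320) ≈ 3.8034°.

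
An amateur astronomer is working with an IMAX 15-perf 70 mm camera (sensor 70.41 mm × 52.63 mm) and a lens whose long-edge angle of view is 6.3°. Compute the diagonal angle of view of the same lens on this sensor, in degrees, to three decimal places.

7.861°

From the long-edge AOV: f = 70.41 / (2·tan(3.15°)) = 70.41 / 0.11007 ≈ 639.7032 mm.
Sensor diagonal = √(70.41² + 52.63²) = √7727.4850 ≈ 87.9061 mm.
Diagonal AOV = 2·arctan(87.9061 / (2 × 639.7032)) = 2·arctan(0.06871) ≈ 7.8611°.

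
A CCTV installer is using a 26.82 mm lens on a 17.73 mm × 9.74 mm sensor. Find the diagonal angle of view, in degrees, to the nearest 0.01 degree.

41.33°

Sensor diagonal = √(17.73² + 9.74²) = √409.2205 ≈ 20.2292 mm.
Angle of view α = 2·arctan(d/2f) with d = 20.2292 mm and f = 26.82 mm.
d/2f = 0.37713; arctan(0.37713) ≈ 20.6629°, so α ≈ 41.3258°.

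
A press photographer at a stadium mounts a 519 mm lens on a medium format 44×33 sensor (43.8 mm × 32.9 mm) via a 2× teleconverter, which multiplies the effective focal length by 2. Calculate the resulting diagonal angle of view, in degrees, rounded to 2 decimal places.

3.02°

Effective focal length f = 519 × 2 = 1038 mm.
Sensor diagonal = √(43.8² + 32.9²) = √3000.8500 ≈ 54.7800 mm.
α = 2·arctan(54.780 / (2 × 1038)) = 2·arctan(0.02639) ≈ 3.0231°.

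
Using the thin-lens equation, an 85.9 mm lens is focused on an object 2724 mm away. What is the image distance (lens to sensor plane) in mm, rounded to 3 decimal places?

1/dᵢ = 1/f − 1/dₒ = 1/85.9 − 1/2724 = 0.0112743 mm⁻¹.
dᵢ = 1/0.0112743 ≈ 88.6970 mm.

88.697 mm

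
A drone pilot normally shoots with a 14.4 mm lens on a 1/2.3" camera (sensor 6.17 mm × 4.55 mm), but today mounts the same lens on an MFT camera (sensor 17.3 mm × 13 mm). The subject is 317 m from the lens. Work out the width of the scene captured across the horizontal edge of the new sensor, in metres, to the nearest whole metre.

The focal length stays 14.4 mm; the relevant sensor dimension is now w = 17.3 mm. Object distance dₒ = 317 m = 317000 mm.
Thin-lens field width W = w·(dₒ − f)/f = 17.3 × (317000 − 14.4)/14.4 ≈ 380822.978 mm = 380.823 m.

381 m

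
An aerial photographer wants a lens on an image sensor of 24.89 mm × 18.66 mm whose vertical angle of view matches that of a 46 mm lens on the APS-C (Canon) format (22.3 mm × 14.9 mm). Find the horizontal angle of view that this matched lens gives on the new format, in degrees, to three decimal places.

24.380°

Equal vertical AOV ⇒ f₂ = f₁ · 18.66/14.9 = 46 × 1.25235 ≈ 57.6081 mm.
Horizontal AOV on the new format = 2·arctan(24.89 / (2 × 57.6081)) = 2·arctan(0.21603) ≈ 24.3804°.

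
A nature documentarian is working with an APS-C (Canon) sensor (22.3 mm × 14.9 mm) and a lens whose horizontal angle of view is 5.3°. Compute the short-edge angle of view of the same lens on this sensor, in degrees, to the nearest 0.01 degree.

3.54°

From the horizontal AOV: f = 22.3 / (2·tan(2.65°)) = 22.3 / 0.09257 ≈ 240.9028 mm.
Short-edge AOV = 2·arctan(14.9 / (2 × 240.9028)) = 2·arctan(0.03093) ≈ 3.5427°.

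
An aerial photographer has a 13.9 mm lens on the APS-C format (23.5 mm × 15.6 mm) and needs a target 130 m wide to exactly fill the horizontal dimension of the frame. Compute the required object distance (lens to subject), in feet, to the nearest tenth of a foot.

252.3 ft

W: 130 m = 130000 mm.
Magnification m = w/W = dᵢ/dₒ; combined with 1/f = 1/dₒ + 1/dᵢ this gives dₒ = f·(1 + W/w).
dₒ = 13.9 mm × (1 + 130000/23.5) = 13.9 × 5532.9149 ≈ 76907.517 mm = 76907.517/304.8 ft = 252.321 ft.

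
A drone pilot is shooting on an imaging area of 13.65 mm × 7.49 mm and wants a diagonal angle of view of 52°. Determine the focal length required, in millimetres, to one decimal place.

Sensor diagonal = √(13.65² + 7.49²) = √242.4226 ≈ 15.5699 mm.
From α = 2·arctan(d/2f) we get f = d / (2·tan(α/2)).
With d = 15.5699 mm and α/2 = 26°, tan(α/2) ≈ 0.48773, so f ≈ 15.5699 / 0.97547 ≈ 15.9615 mm.

16.0 mm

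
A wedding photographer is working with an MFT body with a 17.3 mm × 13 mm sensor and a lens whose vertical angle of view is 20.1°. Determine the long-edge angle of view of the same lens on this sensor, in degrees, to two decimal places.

26.54°

From the vertical AOV: f = 13 / (2·tan(10.05°)) = 13 / 0.35445 ≈ 36.6761 mm.
Long-edge AOV = 2·arctan(17.3 / (2 × 36.6761)) = 2·arctan(0.23585) ≈ 26.5412°.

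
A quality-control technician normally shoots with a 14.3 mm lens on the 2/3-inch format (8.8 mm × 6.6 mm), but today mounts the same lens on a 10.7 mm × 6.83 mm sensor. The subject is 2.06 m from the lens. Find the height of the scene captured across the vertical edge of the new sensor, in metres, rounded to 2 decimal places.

0.98 m

The focal length stays 14.3 mm; the relevant sensor dimension is now h = 6.83 mm. Object distance dₒ = 2.06 m = 2060 mm.
Thin-lens field height W = h·(dₒ − f)/f = 6.83 × (2060 − 14.3)/14.3 ≈ 977.072 mm = 0.977072 m.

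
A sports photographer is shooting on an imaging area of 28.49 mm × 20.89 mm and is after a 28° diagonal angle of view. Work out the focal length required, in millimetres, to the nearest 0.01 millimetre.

70.85 mm

Sensor diagonal = √(28.49² + 20.89²) = √1248.0722 ≈ 35.3281 mm.
From α = 2·arctan(d/2f) we get f = d / (2·tan(α/2)).
With d = 35.3281 mm and α/2 = 14°, tan(α/2) ≈ 0.24933, so f ≈ 35.3281 / 0.49866 ≈ 70.8466 mm.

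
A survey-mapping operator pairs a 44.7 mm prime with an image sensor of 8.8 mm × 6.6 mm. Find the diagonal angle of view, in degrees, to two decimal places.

14.03°

Sensor diagonal = √(8.8² + 6.6²) = √121.0000 ≈ 11.0000 mm.
Angle of view α = 2·arctan(d/2f) with d = 11.0000 mm and f = 44.7 mm.
d/2f = 0.12304; arctan(0.12304) ≈ 7.0146°, so α ≈ 14.0291°.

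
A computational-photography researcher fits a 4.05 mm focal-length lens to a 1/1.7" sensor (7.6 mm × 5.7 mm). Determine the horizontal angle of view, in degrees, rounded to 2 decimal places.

86.35°

Angle of view α = 2·arctan(w/2f) with w = 7.6 mm and f = 4.05 mm.
w/2f = 0.93827; arctan(0.93827) ≈ 43.1759°, so α ≈ 86.3518°.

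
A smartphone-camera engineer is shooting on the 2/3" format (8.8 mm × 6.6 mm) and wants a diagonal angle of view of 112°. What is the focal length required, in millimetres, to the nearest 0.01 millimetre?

Sensor diagonal = √(8.8² + 6.6²) = √121.0000 ≈ 11.0000 mm.
From α = 2·arctan(d/2f) we get f = d / (2·tan(α/2)).
With d = 11.0000 mm and α/2 = 56°, tan(α/2) ≈ 1.48256, so f ≈ 11.0000 / 2.96512 ≈ 3.7098 mm.

3.71 mm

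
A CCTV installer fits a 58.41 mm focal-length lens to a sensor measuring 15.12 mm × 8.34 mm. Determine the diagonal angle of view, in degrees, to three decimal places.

Sensor diagonal = √(15.12² + 8.34²) = √298.1700 ≈ 17.2676 mm.
Angle of view α = 2·arctan(d/2f) with d = 17.2676 mm and f = 58.41 mm.
d/2f = 0.14781; arctan(0.14781) ≈ 8.4082°, so α ≈ 16.8164°.

16.816°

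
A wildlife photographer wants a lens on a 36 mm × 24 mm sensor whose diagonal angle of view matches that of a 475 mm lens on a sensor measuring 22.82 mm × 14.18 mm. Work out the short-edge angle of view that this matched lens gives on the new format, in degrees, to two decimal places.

1.80°

Sensor diagonal = √(22.82² + 14.18²) = √721.8248 ≈ 26.8668 mm.
Sensor diagonal = √(36² + 24²) = √1872.0000 ≈ 43.2666 mm.
Equal diagonal AOV ⇒ f₂ = f₁ · 43.2666/26.8668 = 475 × 1.61041 ≈ 764.9457 mm.
Short-edge AOV on the new format = 2·arctan(24 / (2 × 764.9457)) = 2·arctan(0.01569) ≈ 1.7975°.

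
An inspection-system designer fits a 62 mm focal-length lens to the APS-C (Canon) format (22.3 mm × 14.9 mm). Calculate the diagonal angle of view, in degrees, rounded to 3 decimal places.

24.409°

Sensor diagonal = √(22.3² + 14.9²) = √719.3000 ≈ 26.8198 mm.
Angle of view α = 2·arctan(d/2f) with d = 26.8198 mm and f = 62 mm.
d/2f = 0.21629; arctan(0.21629) ≈ 12.2044°, so α ≈ 24.4088°.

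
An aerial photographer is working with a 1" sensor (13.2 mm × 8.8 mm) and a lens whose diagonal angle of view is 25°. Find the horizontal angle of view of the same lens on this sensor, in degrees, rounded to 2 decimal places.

Sensor diagonal = √(13.2² + 8.8²) = √251.6800 ≈ 15.8644 mm.
From the diagonal AOV: f = 15.8644 / (2·tan(12.5°)) = 15.8644 / 0.44339 ≈ 35.7799 mm.
Horizontal AOV = 2·arctan(13.2 / (2 × 35.7799)) = 2·arctan(0.18446) ≈ 20.9027°.

20.90°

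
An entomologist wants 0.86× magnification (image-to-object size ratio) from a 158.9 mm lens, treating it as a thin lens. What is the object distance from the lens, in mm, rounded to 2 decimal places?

With m = dᵢ/dₒ and 1/f = 1/dₒ + 1/dᵢ, substituting dᵢ = m·dₒ gives 1/f = (1 + 1/m)/dₒ, hence dₒ = f·(1 + 1/m).
dₒ = 158.9 × (1 + 1/0.86) = 158.9 × 2.16279 ≈ 343.667 mm.

343.67 mm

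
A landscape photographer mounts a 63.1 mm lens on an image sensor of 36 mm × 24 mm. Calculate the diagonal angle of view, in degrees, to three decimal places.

Sensor diagonal = √(36² + 24²) = √1872.0000 ≈ 43.2666 mm.
Angle of view α = 2·arctan(d/2f) with d = 43.2666 mm and f = 63.1 mm.
d/2f = 0.34284; arctan(0.34284) ≈ 18.9238°, so α ≈ 37.8477°.

37.848°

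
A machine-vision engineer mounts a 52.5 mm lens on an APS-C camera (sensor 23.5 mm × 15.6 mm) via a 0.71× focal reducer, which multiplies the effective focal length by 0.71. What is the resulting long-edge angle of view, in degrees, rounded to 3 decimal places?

Effective focal length f = 52.5 × 0.71 = 37.275 mm.
α = 2·arctan(23.5 / (2 × 37.275)) = 2·arctan(0.31522) ≈ 34.9923°.

34.992°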